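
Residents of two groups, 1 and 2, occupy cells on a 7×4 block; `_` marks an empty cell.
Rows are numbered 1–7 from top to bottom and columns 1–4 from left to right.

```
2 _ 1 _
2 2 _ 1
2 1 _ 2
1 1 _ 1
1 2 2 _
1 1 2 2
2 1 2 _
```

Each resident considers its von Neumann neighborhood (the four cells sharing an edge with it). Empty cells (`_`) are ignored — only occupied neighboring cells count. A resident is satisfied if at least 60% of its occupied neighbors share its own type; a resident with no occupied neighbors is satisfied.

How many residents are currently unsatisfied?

(1,1)2 1/1 satisfied
(1,3)1 0/0 satisfied
(2,1)2 3/3 satisfied
(2,2)2 1/2 not
(2,4)1 0/1 not
(3,1)2 1/3 not
(3,2)1 1/3 not
(3,4)2 0/2 not
(4,1)1 2/3 satisfied
(4,2)1 2/3 satisfied
(4,4)1 0/1 not
(5,1)1 2/3 satisfied
(5,2)2 1/4 not
(5,3)2 2/2 satisfied
(6,1)1 2/3 satisfied
(6,2)1 2/4 not
(6,3)2 3/4 satisfied
(6,4)2 1/1 satisfied
(7,1)2 0/2 not
(7,2)1 1/3 not
(7,3)2 1/2 not
Unsatisfied: (2,2), (2,4), (3,1), (3,2), (3,4), (4,4), (5,2), (6,2), (7,1), (7,2), (7,3) — 11 in total.

11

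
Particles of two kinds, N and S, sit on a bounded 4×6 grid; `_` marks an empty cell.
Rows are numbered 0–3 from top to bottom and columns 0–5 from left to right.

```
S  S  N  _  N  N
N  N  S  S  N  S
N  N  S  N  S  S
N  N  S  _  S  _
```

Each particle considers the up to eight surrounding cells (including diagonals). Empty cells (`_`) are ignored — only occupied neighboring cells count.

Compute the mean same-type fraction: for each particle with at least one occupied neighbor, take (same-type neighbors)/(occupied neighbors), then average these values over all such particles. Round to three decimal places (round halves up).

0.527

Row 0: (0,0)S 1/3 · (0,1)S 2/5 · (0,2)N 1/4 · (0,4)N 2/4 · (0,5)N 2/3
Row 1: (1,0)N 3/5 · (1,1)N 4/8 · (1,2)S 3/7 · (1,3)S 3/7 · (1,4)N 3/7 · (1,5)S 2/5
Row 2: (2,0)N 5/5 · (2,1)N 5/8 · (2,2)S 3/7 · (2,3)N 1/7 · (2,4)S 4/6 · (2,5)S 3/4
Row 3: (3,0)N 3/3 · (3,1)N 3/5 · (3,2)S 1/4 · (3,4)S 2/3
Sum over 21 particles: 1/3 + 2/5 + 1/4 + 2/4 + 2/3 + 3/5 + 4/8 + 3/7 + 3/7 + 3/7 + 2/5 + 5/5 + 5/8 + 3/7 + 1/7 + 4/6 + 3/4 + 3/3 + 3/5 + 1/4 + 2/3 = 1859/168; mean = 1859/168 ÷ 21 = 1859/3528 = 0.526927… → 0.527.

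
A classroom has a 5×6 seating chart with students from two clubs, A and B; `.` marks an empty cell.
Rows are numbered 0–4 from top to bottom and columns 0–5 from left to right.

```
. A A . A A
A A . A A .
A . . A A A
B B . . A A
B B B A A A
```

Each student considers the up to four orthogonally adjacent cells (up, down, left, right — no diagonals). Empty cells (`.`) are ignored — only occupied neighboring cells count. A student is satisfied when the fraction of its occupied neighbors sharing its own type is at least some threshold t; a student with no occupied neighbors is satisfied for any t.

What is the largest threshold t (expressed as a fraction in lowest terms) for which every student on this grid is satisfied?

(0,1)A 2/2
(0,2)A 1/1
(0,4)A 2/2
(0,5)A 1/1
(1,0)A 2/2
(1,1)A 2/2
(1,3)A 2/2
(1,4)A 3/3
(2,0)A 1/2
(2,3)A 2/2
(2,4)A 4/4
(2,5)A 2/2
(3,0)B 2/3
(3,1)B 2/2
(3,4)A 3/3
(3,5)A 3/3
(4,0)B 2/2
(4,1)B 3/3
(4,2)B 1/2
(4,3)A 1/2
(4,4)A 3/3
(4,5)A 2/2
The smallest same-type fraction is 1/2 at (2,0), which reduces to 1/2. Any threshold above that leaves this student unsatisfied.

1/2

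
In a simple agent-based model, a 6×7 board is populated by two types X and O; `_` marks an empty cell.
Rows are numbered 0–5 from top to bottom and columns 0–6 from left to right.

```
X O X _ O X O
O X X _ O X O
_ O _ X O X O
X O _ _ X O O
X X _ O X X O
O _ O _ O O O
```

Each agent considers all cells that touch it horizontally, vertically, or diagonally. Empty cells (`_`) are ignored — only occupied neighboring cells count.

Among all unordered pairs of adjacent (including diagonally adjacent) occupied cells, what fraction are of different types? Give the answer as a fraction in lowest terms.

23/40

Scan each occupied cell's neighbors to the right and below (and the two forward diagonals) so each pair is counted once.
From row 0: 11 unlike of 18 pairs (running 11/18).
From row 1: 10 unlike of 16 pairs (running 21/34).
From row 2: 7 unlike of 13 pairs (running 28/47).
From row 3: 8 unlike of 15 pairs (running 36/62).
From row 4: 10 unlike of 16 pairs (running 46/78).
From row 5: 0 unlike of 2 pairs (running 46/80).
Total adjacent occupied pairs: 80; unlike-type pairs: 46.
46/80 reduces to 23/40.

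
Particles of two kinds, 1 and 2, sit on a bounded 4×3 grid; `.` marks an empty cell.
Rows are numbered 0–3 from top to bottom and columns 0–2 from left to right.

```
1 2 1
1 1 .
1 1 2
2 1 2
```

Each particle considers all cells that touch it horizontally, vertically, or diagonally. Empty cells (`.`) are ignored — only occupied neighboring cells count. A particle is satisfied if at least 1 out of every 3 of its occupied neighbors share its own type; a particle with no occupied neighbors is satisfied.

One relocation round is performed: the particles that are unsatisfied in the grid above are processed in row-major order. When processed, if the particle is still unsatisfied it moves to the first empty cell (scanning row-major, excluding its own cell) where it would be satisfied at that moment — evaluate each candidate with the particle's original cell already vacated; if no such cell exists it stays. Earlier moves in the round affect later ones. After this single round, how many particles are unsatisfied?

Initially unsatisfied (in order): (0,1), (2,2), (3,0).
  (0,1): no empty cell satisfies it; stays.
  (2,2): no empty cell satisfies it; stays.
  (3,0) → (1,2).
Resulting grid:
1 2 1
1 1 2
1 1 2
. 1 2
Unsatisfied now: (0,1).

1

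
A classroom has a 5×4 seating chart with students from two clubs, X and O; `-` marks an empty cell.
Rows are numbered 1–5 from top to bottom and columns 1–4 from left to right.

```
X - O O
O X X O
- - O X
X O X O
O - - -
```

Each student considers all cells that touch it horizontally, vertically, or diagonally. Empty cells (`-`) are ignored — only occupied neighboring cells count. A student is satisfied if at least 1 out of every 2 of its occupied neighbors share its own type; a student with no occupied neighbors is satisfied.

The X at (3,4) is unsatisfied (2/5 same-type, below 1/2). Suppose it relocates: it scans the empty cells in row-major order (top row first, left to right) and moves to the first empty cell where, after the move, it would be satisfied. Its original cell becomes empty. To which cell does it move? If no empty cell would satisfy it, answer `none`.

Vacating (3,4). Empty cells in order:
  (1,2): 3/5 same-type → satisfied — stop here.

(1,2)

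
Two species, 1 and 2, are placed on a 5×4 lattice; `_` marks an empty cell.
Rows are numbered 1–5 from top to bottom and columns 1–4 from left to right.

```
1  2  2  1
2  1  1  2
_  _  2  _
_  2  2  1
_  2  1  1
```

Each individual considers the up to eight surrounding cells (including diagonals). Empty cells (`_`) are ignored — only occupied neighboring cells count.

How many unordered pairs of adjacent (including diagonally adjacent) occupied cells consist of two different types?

Scan each occupied cell's neighbors to the right and below (and the two forward diagonals) so each pair is counted once.
From row 1: 8 unlike of 13 pairs (running 8/13).
From row 2: 4 unlike of 6 pairs (running 12/19).
From row 3: 1 unlike of 3 pairs (running 13/22).
From row 4: 4 unlike of 9 pairs (running 17/31).
From row 5: 1 unlike of 2 pairs (running 18/33).
Total adjacent occupied pairs: 33; unlike-type pairs: 18.

18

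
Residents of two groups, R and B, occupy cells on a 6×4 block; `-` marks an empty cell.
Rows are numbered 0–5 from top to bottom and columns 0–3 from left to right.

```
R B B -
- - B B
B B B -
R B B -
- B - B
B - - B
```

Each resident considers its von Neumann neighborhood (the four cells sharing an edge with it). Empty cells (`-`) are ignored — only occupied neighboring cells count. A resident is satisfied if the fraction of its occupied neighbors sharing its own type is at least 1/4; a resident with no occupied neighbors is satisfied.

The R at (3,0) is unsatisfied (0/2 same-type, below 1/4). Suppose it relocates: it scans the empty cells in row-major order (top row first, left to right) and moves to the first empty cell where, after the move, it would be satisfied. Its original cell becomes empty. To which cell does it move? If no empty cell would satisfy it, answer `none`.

(1,0)

Vacating (3,0). Empty cells in order:
  (0,3): 0/2 same-type → still unsatisfied.
  (1,0): 1/2 same-type → satisfied — stop here.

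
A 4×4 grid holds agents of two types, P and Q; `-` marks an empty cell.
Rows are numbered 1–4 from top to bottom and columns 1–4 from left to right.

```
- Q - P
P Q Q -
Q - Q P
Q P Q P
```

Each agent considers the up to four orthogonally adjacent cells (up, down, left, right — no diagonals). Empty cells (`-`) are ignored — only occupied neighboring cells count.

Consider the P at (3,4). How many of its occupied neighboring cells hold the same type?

1

Occupied neighbors of (3,4): (4,4)=P, (3,3)=Q.
Same type (P): 1 of 2.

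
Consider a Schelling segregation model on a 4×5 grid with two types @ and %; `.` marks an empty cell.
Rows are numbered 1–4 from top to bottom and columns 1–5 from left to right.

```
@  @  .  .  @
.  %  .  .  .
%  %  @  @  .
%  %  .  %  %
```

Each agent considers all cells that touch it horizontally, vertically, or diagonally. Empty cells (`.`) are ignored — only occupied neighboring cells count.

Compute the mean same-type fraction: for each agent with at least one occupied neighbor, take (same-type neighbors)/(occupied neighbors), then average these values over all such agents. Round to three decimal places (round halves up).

0.574

(1,1)@ 1/2
(1,2)@ 1/2
(1,5)@ — no occupied neighbors
(2,2)% 2/5
(3,1)% 4/4
(3,2)% 4/5
(3,3)@ 1/5
(3,4)@ 1/3
(4,1)% 3/3
(4,2)% 3/4
(4,4)% 1/3
(4,5)% 1/2
Sum over 11 agents: 1/2 + 1/2 + 2/5 + 4/4 + 4/5 + 1/5 + 1/3 + 3/3 + 3/4 + 1/3 + 1/2 = 379/60; mean = 379/60 ÷ 11 = 379/660 = 0.574242… → 0.574.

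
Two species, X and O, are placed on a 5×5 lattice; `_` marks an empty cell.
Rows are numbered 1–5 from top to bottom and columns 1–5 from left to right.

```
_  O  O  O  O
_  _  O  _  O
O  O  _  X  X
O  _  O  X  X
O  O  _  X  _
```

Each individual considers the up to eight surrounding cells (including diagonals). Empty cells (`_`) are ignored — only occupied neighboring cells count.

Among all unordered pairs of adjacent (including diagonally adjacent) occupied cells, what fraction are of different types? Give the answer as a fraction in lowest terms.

Scan each occupied cell's neighbors to the right and below (and the two forward diagonals) so each pair is counted once.
From row 1: 0 unlike of 8 pairs (running 0/8).
From row 2: 3 unlike of 4 pairs (running 3/12).
From row 3: 1 unlike of 10 pairs (running 4/22).
From row 4: 2 unlike of 8 pairs (running 6/30).
From row 5: 0 unlike of 1 pairs (running 6/31).
Total adjacent occupied pairs: 31; unlike-type pairs: 6.
6/31 is already in lowest terms.

6/31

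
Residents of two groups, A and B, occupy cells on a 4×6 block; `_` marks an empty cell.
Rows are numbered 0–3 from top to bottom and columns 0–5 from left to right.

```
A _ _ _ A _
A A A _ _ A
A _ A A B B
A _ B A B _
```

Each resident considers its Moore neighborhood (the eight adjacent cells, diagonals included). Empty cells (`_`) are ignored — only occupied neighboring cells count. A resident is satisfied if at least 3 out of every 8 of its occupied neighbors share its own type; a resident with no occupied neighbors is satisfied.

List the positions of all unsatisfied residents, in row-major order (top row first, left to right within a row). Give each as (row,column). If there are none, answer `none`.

Row 0: (0,0)A 2/2 ok · (0,4)A 1/1 ok
Row 1: (1,0)A 3/3 ok · (1,1)A 5/5 ok · (1,2)A 3/3 ok · (1,5)A 1/3 unhappy
Row 2: (2,0)A 3/3 ok · (2,2)A 4/5 ok · (2,3)A 3/6 ok · (2,4)B 2/5 ok · (2,5)B 2/3 ok
Row 3: (3,0)A 1/1 ok · (3,2)B 0/3 unhappy · (3,3)A 2/5 ok · (3,4)B 2/4 ok

(1,5), (3,2)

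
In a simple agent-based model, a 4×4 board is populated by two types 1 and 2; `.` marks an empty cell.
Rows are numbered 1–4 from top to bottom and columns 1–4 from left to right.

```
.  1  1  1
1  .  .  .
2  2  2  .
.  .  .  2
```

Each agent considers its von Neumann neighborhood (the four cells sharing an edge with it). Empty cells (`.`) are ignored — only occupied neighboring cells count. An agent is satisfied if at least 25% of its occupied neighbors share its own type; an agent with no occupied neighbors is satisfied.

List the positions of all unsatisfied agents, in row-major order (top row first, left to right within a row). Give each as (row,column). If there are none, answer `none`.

(2,1)

(1,2)1 1/1 satisfied
(1,3)1 2/2 satisfied
(1,4)1 1/1 satisfied
(2,1)1 0/1 not
(3,1)2 1/2 satisfied
(3,2)2 2/2 satisfied
(3,3)2 1/1 satisfied
(4,4)2 0/0 satisfied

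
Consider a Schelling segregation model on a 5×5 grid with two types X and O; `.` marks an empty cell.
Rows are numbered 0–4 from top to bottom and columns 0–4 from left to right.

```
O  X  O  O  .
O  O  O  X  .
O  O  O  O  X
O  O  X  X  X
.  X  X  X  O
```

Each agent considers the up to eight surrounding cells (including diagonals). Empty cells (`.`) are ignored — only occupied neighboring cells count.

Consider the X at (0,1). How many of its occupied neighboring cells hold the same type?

0

Occupied neighbors of (0,1): (0,0)=O, (0,2)=O, (1,0)=O, (1,1)=O, (1,2)=O.
Same type (X): 0 of 5.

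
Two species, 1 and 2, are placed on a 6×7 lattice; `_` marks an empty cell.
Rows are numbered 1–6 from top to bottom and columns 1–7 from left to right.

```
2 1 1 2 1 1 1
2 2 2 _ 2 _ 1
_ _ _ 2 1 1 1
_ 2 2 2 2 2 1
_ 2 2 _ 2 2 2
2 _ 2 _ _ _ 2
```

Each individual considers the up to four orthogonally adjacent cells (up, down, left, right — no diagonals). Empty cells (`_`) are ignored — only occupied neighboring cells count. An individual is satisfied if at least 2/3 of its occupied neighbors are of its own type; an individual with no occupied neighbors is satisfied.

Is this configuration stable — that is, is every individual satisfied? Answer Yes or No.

Row 1: (1,1)2 1/2 ✗ · (1,2)1 1/3 ✗ · (1,3)1 1/3 ✗ · (1,4)2 0/2 ✗ · (1,5)1 1/3 ✗ · (1,6)1 2/2 ✓ · (1,7)1 2/2 ✓
Row 2: (2,1)2 2/2 ✓ · (2,2)2 2/3 ✓ · (2,3)2 1/2 ✗ · (2,5)2 0/2 ✗ · (2,7)1 2/2 ✓
Row 3: (3,4)2 1/2 ✗ · (3,5)1 1/4 ✗ · (3,6)1 2/3 ✓ · (3,7)1 3/3 ✓
Row 4: (4,2)2 2/2 ✓ · (4,3)2 3/3 ✓ · (4,4)2 3/3 ✓ · (4,5)2 3/4 ✓ · (4,6)2 2/4 ✗ · (4,7)1 1/3 ✗
Row 5: (5,2)2 2/2 ✓ · (5,3)2 3/3 ✓ · (5,5)2 2/2 ✓ · (5,6)2 3/3 ✓ · (5,7)2 2/3 ✓
Row 6: (6,1)2 0/0 ✓ · (6,3)2 1/1 ✓ · (6,7)2 1/1 ✓
For instance (1,1) has only 1/2 same-type neighbors, below 2/3.

No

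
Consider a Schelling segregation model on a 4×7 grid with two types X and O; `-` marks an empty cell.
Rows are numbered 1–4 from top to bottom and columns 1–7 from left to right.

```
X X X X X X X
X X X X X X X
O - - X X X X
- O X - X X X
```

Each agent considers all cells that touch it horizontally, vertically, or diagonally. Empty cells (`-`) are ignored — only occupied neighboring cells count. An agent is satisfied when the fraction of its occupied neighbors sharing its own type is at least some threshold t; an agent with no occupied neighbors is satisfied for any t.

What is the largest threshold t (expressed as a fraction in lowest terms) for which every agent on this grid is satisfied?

1/3

Row 1: (1,1)X 3/3 · (1,2)X 5/5 · (1,3)X 5/5 · (1,4)X 5/5 · (1,5)X 5/5 · (1,6)X 5/5 · (1,7)X 3/3
Row 2: (2,1)X 3/4 · (2,2)X 5/6 · (2,3)X 6/6 · (2,4)X 7/7 · (2,5)X 8/8 · (2,6)X 8/8 · (2,7)X 5/5
Row 3: (3,1)O 1/3 · (3,4)X 6/6 · (3,5)X 7/7 · (3,6)X 8/8 · (3,7)X 5/5
Row 4: (4,2)O 1/2 · (4,3)X 1/2 · (4,5)X 4/4 · (4,6)X 5/5 · (4,7)X 3/3
The smallest same-type fraction is 1/3 at (3,1), which reduces to 1/3. Any threshold above that leaves this agent unsatisfied.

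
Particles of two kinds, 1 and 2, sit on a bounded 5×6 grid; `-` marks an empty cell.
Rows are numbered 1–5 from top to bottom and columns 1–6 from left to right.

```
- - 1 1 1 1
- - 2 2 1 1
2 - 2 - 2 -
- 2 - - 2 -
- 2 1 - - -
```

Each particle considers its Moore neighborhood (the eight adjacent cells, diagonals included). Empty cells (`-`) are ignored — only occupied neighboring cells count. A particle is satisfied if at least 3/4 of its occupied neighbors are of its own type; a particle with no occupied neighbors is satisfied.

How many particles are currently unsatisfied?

Row 1: (1,3)1 1/3 ✗ · (1,4)1 3/5 ✗ · (1,5)1 4/5 ✓ · (1,6)1 3/3 ✓
Row 2: (2,3)2 2/4 ✗ · (2,4)2 3/7 ✗ · (2,5)1 4/6 ✗ · (2,6)1 3/4 ✓
Row 3: (3,1)2 1/1 ✓ · (3,3)2 3/3 ✓ · (3,5)2 2/4 ✗
Row 4: (4,2)2 3/4 ✓ · (4,5)2 1/1 ✓
Row 5: (5,2)2 1/2 ✗ · (5,3)1 0/2 ✗
Unsatisfied: (1,3), (1,4), (2,3), (2,4), (2,5), (3,5), (5,2), (5,3) — 8 in total.

8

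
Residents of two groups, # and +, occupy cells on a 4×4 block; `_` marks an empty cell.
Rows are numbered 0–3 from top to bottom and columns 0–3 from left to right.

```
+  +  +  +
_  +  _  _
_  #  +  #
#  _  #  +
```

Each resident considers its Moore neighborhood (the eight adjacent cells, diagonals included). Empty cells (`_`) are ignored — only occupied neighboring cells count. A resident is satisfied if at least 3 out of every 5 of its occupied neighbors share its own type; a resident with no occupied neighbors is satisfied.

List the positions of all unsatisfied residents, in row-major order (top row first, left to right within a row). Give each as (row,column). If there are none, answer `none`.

Row 0: (0,0)+ 2/2 satisfied · (0,1)+ 3/3 satisfied · (0,2)+ 3/3 satisfied · (0,3)+ 1/1 satisfied
Row 1: (1,1)+ 4/5 satisfied
Row 2: (2,1)# 2/4 not · (2,2)+ 2/5 not · (2,3)# 1/3 not
Row 3: (3,0)# 1/1 satisfied · (3,2)# 2/4 not · (3,3)+ 1/3 not

(2,1), (2,2), (2,3), (3,2), (3,3)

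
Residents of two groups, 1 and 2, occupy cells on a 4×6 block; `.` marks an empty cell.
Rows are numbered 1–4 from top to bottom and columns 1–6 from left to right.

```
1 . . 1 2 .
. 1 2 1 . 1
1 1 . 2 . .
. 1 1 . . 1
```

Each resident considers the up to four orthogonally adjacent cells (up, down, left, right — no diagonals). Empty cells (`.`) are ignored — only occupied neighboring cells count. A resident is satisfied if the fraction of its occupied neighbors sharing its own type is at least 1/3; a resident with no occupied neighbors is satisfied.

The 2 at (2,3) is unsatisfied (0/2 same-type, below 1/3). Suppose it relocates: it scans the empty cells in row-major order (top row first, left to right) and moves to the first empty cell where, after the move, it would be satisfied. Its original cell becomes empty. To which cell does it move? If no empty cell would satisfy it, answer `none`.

Vacating (2,3). Empty cells in order:
  (1,2): 0/2 same-type → still unsatisfied.
  (1,3): 0/1 same-type → still unsatisfied.
  (1,6): 1/2 same-type → satisfied — stop here.

(1,6)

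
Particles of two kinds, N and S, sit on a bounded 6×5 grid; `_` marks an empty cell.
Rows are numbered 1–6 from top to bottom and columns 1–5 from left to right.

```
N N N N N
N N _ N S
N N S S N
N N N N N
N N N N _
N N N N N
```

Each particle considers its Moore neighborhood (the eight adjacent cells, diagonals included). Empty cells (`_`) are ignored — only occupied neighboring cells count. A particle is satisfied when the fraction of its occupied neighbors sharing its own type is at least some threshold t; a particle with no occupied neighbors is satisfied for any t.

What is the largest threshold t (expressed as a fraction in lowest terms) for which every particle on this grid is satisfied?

Row 1: (1,1)N 3/3 · (1,2)N 4/4 · (1,3)N 4/4 · (1,4)N 3/4 · (1,5)N 2/3
Row 2: (2,1)N 5/5 · (2,2)N 6/7 · (2,4)N 4/7 · (2,5)S 1/5
Row 3: (3,1)N 5/5 · (3,2)N 6/7 · (3,3)S 1/7 · (3,4)S 2/7 · (3,5)N 3/5
Row 4: (4,1)N 5/5 · (4,2)N 7/8 · (4,3)N 6/8 · (4,4)N 5/7 · (4,5)N 3/4
Row 5: (5,1)N 5/5 · (5,2)N 8/8 · (5,3)N 8/8 · (5,4)N 7/7
Row 6: (6,1)N 3/3 · (6,2)N 5/5 · (6,3)N 5/5 · (6,4)N 4/4 · (6,5)N 2/2
The smallest same-type fraction is 1/7 at (3,3), which reduces to 1/7. Any threshold above that leaves this particle unsatisfied.

1/7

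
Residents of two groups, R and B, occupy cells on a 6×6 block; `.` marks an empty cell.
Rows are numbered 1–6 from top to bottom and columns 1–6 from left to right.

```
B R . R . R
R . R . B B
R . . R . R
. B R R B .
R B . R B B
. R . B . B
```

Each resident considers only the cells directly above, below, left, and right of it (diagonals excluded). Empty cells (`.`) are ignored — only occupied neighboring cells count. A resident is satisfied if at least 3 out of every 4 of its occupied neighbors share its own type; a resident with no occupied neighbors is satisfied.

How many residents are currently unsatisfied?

(1,1)B 0/2 unhappy
(1,2)R 0/1 unhappy
(1,4)R 0/0 ok
(1,6)R 0/1 unhappy
(2,1)R 1/2 unhappy
(2,3)R 0/0 ok
(2,5)B 1/1 ok
(2,6)B 1/3 unhappy
(3,1)R 1/1 ok
(3,4)R 1/1 ok
(3,6)R 0/1 unhappy
(4,2)B 1/2 unhappy
(4,3)R 1/2 unhappy
(4,4)R 3/4 ok
(4,5)B 1/2 unhappy
(5,1)R 0/1 unhappy
(5,2)B 1/3 unhappy
(5,4)R 1/3 unhappy
(5,5)B 2/3 unhappy
(5,6)B 2/2 ok
(6,2)R 0/1 unhappy
(6,4)B 0/1 unhappy
(6,6)B 1/1 ok
Unsatisfied: (1,1), (1,2), (1,6), (2,1), (2,6), (3,6), (4,2), (4,3), (4,5), (5,1), (5,2), (5,4), (5,5), (6,2), (6,4) — 15 in total.

15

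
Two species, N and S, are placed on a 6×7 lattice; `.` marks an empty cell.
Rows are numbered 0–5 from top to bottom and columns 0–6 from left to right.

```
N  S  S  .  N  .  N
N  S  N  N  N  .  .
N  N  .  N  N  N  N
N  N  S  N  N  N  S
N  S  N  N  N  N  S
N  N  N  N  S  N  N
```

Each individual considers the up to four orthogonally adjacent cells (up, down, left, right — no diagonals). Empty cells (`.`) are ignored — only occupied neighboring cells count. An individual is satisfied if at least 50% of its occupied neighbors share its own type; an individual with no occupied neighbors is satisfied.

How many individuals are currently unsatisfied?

7

Row 0: (0,0)N 1/2 satisfied · (0,1)S 2/3 satisfied · (0,2)S 1/2 satisfied · (0,4)N 1/1 satisfied · (0,6)N 0/0 satisfied
Row 1: (1,0)N 2/3 satisfied · (1,1)S 1/4 not · (1,2)N 1/3 not · (1,3)N 3/3 satisfied · (1,4)N 3/3 satisfied
Row 2: (2,0)N 3/3 satisfied · (2,1)N 2/3 satisfied · (2,3)N 3/3 satisfied · (2,4)N 4/4 satisfied · (2,5)N 3/3 satisfied · (2,6)N 1/2 satisfied
Row 3: (3,0)N 3/3 satisfied · (3,1)N 2/4 satisfied · (3,2)S 0/3 not · (3,3)N 3/4 satisfied · (3,4)N 4/4 satisfied · (3,5)N 3/4 satisfied · (3,6)S 1/3 not
Row 4: (4,0)N 2/3 satisfied · (4,1)S 0/4 not · (4,2)N 2/4 satisfied · (4,3)N 4/4 satisfied · (4,4)N 3/4 satisfied · (4,5)N 3/4 satisfied · (4,6)S 1/3 not
Row 5: (5,0)N 2/2 satisfied · (5,1)N 2/3 satisfied · (5,2)N 3/3 satisfied · (5,3)N 2/3 satisfied · (5,4)S 0/3 not · (5,5)N 2/3 satisfied · (5,6)N 1/2 satisfied
Unsatisfied: (1,1), (1,2), (3,2), (3,6), (4,1), (4,6), (5,4) — 7 in total.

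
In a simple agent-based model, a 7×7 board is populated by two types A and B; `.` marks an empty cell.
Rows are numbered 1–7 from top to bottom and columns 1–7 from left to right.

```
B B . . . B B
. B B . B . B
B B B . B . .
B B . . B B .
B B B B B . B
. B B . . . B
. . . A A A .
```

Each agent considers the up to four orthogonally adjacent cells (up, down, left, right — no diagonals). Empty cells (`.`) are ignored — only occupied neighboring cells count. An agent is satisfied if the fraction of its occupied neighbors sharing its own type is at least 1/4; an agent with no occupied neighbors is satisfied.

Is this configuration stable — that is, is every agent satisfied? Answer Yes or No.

Yes

(1,1)B 1/1 ✓
(1,2)B 2/2 ✓
(1,6)B 1/1 ✓
(1,7)B 2/2 ✓
(2,2)B 3/3 ✓
(2,3)B 2/2 ✓
(2,5)B 1/1 ✓
(2,7)B 1/1 ✓
(3,1)B 2/2 ✓
(3,2)B 4/4 ✓
(3,3)B 2/2 ✓
(3,5)B 2/2 ✓
(4,1)B 3/3 ✓
(4,2)B 3/3 ✓
(4,5)B 3/3 ✓
(4,6)B 1/1 ✓
(5,1)B 2/2 ✓
(5,2)B 4/4 ✓
(5,3)B 3/3 ✓
(5,4)B 2/2 ✓
(5,5)B 2/2 ✓
(5,7)B 1/1 ✓
(6,2)B 2/2 ✓
(6,3)B 2/2 ✓
(6,7)B 1/1 ✓
(7,4)A 1/1 ✓
(7,5)A 2/2 ✓
(7,6)A 1/1 ✓
All meet the threshold, so the configuration is stable.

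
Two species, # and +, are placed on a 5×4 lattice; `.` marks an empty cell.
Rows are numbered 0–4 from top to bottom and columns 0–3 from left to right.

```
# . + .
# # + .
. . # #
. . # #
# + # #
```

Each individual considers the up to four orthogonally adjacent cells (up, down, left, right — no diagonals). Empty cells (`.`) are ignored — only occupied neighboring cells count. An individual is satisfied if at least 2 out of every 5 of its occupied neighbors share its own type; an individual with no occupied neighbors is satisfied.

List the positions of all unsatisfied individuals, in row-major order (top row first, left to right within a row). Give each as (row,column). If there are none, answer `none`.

(0,0)# 1/1 satisfied
(0,2)+ 1/1 satisfied
(1,0)# 2/2 satisfied
(1,1)# 1/2 satisfied
(1,2)+ 1/3 not
(2,2)# 2/3 satisfied
(2,3)# 2/2 satisfied
(3,2)# 3/3 satisfied
(3,3)# 3/3 satisfied
(4,0)# 0/1 not
(4,1)+ 0/2 not
(4,2)# 2/3 satisfied
(4,3)# 2/2 satisfied

(1,2), (4,0), (4,1)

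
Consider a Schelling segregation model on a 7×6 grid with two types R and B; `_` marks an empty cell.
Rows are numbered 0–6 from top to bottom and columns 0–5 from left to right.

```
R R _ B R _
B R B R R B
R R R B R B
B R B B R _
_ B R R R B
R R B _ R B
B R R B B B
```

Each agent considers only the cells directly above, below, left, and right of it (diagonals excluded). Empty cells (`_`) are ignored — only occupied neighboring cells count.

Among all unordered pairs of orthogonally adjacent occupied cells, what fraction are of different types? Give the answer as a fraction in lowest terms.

Scan each occupied cell's neighbors to the right and below so each pair is counted once.
Row 0: R(0,0)–R(0,1)= R(0,0)–B(1,0)≠ R(0,1)–R(1,1)= B(0,3)–R(0,4)≠ B(0,3)–R(1,3)≠ R(0,4)–R(1,4)=  → 3/6 unlike.
Row 1: B(1,0)–R(1,1)≠ B(1,0)–R(2,0)≠ R(1,1)–B(1,2)≠ R(1,1)–R(2,1)= B(1,2)–R(1,3)≠ B(1,2)–R(2,2)≠ R(1,3)–R(1,4)= R(1,3)–B(2,3)≠ R(1,4)–B(1,5)≠ R(1,4)–R(2,4)= B(1,5)–B(2,5)=  → 7/11 unlike.
Row 2: R(2,0)–R(2,1)= R(2,0)–B(3,0)≠ R(2,1)–R(2,2)= R(2,1)–R(3,1)= R(2,2)–B(2,3)≠ R(2,2)–B(3,2)≠ B(2,3)–R(2,4)≠ B(2,3)–B(3,3)= R(2,4)–B(2,5)≠ R(2,4)–R(3,4)=  → 5/10 unlike.
Row 3: B(3,0)–R(3,1)≠ R(3,1)–B(3,2)≠ R(3,1)–B(4,1)≠ B(3,2)–B(3,3)= B(3,2)–R(4,2)≠ B(3,3)–R(3,4)≠ B(3,3)–R(4,3)≠ R(3,4)–R(4,4)=  → 6/8 unlike.
Row 4: B(4,1)–R(4,2)≠ B(4,1)–R(5,1)≠ R(4,2)–R(4,3)= R(4,2)–B(5,2)≠ R(4,3)–R(4,4)= R(4,4)–B(4,5)≠ R(4,4)–R(5,4)= B(4,5)–B(5,5)=  → 4/8 unlike.
Row 5: R(5,0)–R(5,1)= R(5,0)–B(6,0)≠ R(5,1)–B(5,2)≠ R(5,1)–R(6,1)= B(5,2)–R(6,2)≠ R(5,4)–B(5,5)≠ R(5,4)–B(6,4)≠ B(5,5)–B(6,5)=  → 5/8 unlike.
Row 6: B(6,0)–R(6,1)≠ R(6,1)–R(6,2)= R(6,2)–B(6,3)≠ B(6,3)–B(6,4)= B(6,4)–B(6,5)=  → 2/5 unlike.
Total adjacent occupied pairs: 56; unlike-type pairs: 32.
32/56 reduces to 4/7.

4/7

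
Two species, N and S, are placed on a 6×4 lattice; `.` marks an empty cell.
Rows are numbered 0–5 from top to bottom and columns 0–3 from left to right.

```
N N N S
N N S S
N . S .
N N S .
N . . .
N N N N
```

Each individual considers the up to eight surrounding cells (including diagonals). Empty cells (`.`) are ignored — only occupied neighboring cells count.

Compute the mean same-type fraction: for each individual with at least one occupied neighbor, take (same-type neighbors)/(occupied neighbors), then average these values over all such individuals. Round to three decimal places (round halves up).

(0,0)N 3/3
(0,1)N 4/5
(0,2)N 2/5
(0,3)S 2/3
(1,0)N 4/4
(1,1)N 5/7
(1,2)S 3/6
(1,3)S 3/4
(2,0)N 4/4
(2,2)S 3/5
(3,0)N 3/3
(3,1)N 3/5
(3,2)S 1/2
(4,0)N 4/4
(5,0)N 2/2
(5,1)N 3/3
(5,2)N 2/2
(5,3)N 1/1
Sum over 18 individuals: 3/3 + 4/5 + 2/5 + 2/3 + 4/4 + 5/7 + 3/6 + 3/4 + 4/4 + 3/5 + 3/3 + 3/5 + 1/2 + 4/4 + 2/2 + 3/3 + 2/2 + 1/1 = 6103/420; mean = 6103/420 ÷ 18 = 6103/7560 = 0.807275… → 0.807.

0.807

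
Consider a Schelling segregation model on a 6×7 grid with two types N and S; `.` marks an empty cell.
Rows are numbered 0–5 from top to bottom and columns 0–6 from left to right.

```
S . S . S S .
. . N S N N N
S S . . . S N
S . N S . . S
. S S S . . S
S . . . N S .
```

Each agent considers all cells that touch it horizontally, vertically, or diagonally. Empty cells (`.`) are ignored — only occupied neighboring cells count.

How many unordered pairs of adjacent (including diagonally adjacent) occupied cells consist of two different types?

21

Scan each occupied cell's neighbors to the right and below (and the two forward diagonals) so each pair is counted once.
Row 0: S(0,2)–N(1,2)≠ S(0,2)–S(1,3)= S(0,4)–S(0,5)= S(0,4)–N(1,4)≠ S(0,4)–N(1,5)≠ S(0,4)–S(1,3)= S(0,5)–N(1,5)≠ S(0,5)–N(1,6)≠ S(0,5)–N(1,4)≠  → 6/9 unlike.
Row 1: N(1,2)–S(1,3)≠ N(1,2)–S(2,1)≠ S(1,3)–N(1,4)≠ N(1,4)–N(1,5)= N(1,4)–S(2,5)≠ N(1,5)–N(1,6)= N(1,5)–S(2,5)≠ N(1,5)–N(2,6)= N(1,6)–N(2,6)= N(1,6)–S(2,5)≠  → 6/10 unlike.
Row 2: S(2,0)–S(2,1)= S(2,0)–S(3,0)= S(2,1)–N(3,2)≠ S(2,1)–S(3,0)= S(2,5)–N(2,6)≠ S(2,5)–S(3,6)= N(2,6)–S(3,6)≠  → 3/7 unlike.
Row 3: S(3,0)–S(4,1)= N(3,2)–S(3,3)≠ N(3,2)–S(4,2)≠ N(3,2)–S(4,3)≠ N(3,2)–S(4,1)≠ S(3,3)–S(4,3)= S(3,3)–S(4,2)= S(3,6)–S(4,6)=  → 4/8 unlike.
Row 4: S(4,1)–S(4,2)= S(4,1)–S(5,0)= S(4,2)–S(4,3)= S(4,3)–N(5,4)≠ S(4,6)–S(5,5)=  → 1/5 unlike.
Row 5: N(5,4)–S(5,5)≠  → 1/1 unlike.
Total adjacent occupied pairs: 40; unlike-type pairs: 21.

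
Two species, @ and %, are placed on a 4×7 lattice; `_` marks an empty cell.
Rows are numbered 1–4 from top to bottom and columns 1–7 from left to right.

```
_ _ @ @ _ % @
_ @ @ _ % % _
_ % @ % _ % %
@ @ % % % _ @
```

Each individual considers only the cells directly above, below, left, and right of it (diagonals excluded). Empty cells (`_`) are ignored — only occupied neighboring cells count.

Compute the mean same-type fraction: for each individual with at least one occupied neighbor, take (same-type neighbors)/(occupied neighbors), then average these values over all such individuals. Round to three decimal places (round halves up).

0.627

(1,3)@ 2/2
(1,4)@ 1/1
(1,6)% 1/2
(1,7)@ 0/1
(2,2)@ 1/2
(2,3)@ 3/3
(2,5)% 1/1
(2,6)% 3/3
(3,2)% 0/3
(3,3)@ 1/4
(3,4)% 1/2
(3,6)% 2/2
(3,7)% 1/2
(4,1)@ 1/1
(4,2)@ 1/3
(4,3)% 1/3
(4,4)% 3/3
(4,5)% 1/1
(4,7)@ 0/1
Sum over 19 individuals: 2/2 + 1/1 + 1/2 + 0/1 + 1/2 + 3/3 + 1/1 + 3/3 + 0/3 + 1/4 + 1/2 + 2/2 + 1/2 + 1/1 + 1/3 + 1/3 + 3/3 + 1/1 + 0/1 = 143/12; mean = 143/12 ÷ 19 = 143/228 = 0.627192… → 0.627.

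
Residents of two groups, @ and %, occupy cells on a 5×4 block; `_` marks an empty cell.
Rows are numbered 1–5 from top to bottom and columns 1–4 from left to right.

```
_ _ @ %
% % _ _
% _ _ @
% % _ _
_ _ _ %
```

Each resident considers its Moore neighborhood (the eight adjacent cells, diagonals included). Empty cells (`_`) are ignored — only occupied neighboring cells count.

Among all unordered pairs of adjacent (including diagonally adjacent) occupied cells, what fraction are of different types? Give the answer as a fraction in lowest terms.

1/4

Scan each occupied cell's neighbors to the right and below (and the two forward diagonals) so each pair is counted once.
From row 1: 2 unlike of 2 pairs (running 2/2).
From row 2: 0 unlike of 3 pairs (running 2/5).
From row 3: 0 unlike of 2 pairs (running 2/7).
From row 4: 0 unlike of 1 pairs (running 2/8).
Total adjacent occupied pairs: 8; unlike-type pairs: 2.
2/8 reduces to 1/4.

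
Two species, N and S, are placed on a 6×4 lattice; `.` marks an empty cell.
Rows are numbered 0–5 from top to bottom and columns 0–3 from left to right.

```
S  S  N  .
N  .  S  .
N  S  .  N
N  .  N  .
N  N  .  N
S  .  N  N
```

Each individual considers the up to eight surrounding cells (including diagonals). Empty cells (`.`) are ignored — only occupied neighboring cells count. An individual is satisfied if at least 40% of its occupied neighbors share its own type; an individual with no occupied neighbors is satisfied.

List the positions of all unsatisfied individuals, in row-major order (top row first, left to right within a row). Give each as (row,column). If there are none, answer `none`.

(0,2), (1,0), (2,1), (5,0)

(0,0)S 1/2 ok
(0,1)S 2/4 ok
(0,2)N 0/2 unhappy
(1,0)N 1/4 unhappy
(1,2)S 2/4 ok
(2,0)N 2/3 ok
(2,1)S 1/5 unhappy
(2,3)N 1/2 ok
(3,0)N 3/4 ok
(3,2)N 3/4 ok
(4,0)N 2/3 ok
(4,1)N 4/5 ok
(4,3)N 3/3 ok
(5,0)S 0/2 unhappy
(5,2)N 3/3 ok
(5,3)N 2/2 ok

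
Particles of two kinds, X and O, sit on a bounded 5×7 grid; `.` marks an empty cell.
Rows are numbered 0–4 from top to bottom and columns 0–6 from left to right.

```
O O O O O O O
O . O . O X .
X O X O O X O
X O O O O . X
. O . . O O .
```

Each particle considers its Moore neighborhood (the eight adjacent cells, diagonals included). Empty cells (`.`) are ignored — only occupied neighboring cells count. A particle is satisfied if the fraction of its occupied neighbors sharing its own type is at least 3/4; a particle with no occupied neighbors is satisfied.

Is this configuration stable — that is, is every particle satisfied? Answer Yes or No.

Row 0: (0,0)O 2/2 ok · (0,1)O 4/4 ok · (0,2)O 3/3 ok · (0,3)O 4/4 ok · (0,4)O 3/4 ok · (0,5)O 3/4 ok · (0,6)O 1/2 unhappy
Row 1: (1,0)O 3/4 ok · (1,2)O 5/6 ok · (1,4)O 5/7 unhappy · (1,5)X 1/7 unhappy
Row 2: (2,0)X 1/4 unhappy · (2,1)O 4/7 unhappy · (2,2)X 0/6 unhappy · (2,3)O 6/7 ok · (2,4)O 4/6 unhappy · (2,5)X 2/6 unhappy · (2,6)O 0/3 unhappy
Row 3: (3,0)X 1/4 unhappy · (3,1)O 3/6 unhappy · (3,2)O 5/6 ok · (3,3)O 5/6 ok · (3,4)O 5/6 ok · (3,6)X 1/3 unhappy
Row 4: (4,1)O 2/3 unhappy · (4,4)O 3/3 ok · (4,5)O 2/3 unhappy
For instance (0,6) has only 1/2 same-type neighbors, below 3/4.

No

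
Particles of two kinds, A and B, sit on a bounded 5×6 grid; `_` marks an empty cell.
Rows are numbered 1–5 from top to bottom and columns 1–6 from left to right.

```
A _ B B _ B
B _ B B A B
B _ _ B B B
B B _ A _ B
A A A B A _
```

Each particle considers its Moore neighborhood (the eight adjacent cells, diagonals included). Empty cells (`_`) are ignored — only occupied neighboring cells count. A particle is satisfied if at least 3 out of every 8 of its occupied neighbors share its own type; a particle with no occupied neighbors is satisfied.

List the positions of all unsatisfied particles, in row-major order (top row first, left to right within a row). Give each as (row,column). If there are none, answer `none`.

(1,1), (2,5), (5,1), (5,4), (5,5)

(1,1)A 0/1 ✗
(1,3)B 3/3 ✓
(1,4)B 3/4 ✓
(1,6)B 1/2 ✓
(2,1)B 1/2 ✓
(2,3)B 4/4 ✓
(2,4)B 5/6 ✓
(2,5)A 0/7 ✗
(2,6)B 3/4 ✓
(3,1)B 3/3 ✓
(3,4)B 3/5 ✓
(3,5)B 5/7 ✓
(3,6)B 3/4 ✓
(4,1)B 2/4 ✓
(4,2)B 2/5 ✓
(4,4)A 2/5 ✓
(4,6)B 2/3 ✓
(5,1)A 1/3 ✗
(5,2)A 2/4 ✓
(5,3)A 2/4 ✓
(5,4)B 0/3 ✗
(5,5)A 1/3 ✗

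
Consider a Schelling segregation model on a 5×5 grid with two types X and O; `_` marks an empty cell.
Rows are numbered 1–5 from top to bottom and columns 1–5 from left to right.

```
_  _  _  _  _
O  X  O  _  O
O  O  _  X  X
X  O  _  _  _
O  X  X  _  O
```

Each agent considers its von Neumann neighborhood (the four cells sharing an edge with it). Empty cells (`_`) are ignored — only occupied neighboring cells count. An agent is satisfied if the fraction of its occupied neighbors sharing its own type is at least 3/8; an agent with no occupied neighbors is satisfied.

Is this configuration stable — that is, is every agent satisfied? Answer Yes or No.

No

Row 2: (2,1)O 1/2 satisfied · (2,2)X 0/3 not · (2,3)O 0/1 not · (2,5)O 0/1 not
Row 3: (3,1)O 2/3 satisfied · (3,2)O 2/3 satisfied · (3,4)X 1/1 satisfied · (3,5)X 1/2 satisfied
Row 4: (4,1)X 0/3 not · (4,2)O 1/3 not
Row 5: (5,1)O 0/2 not · (5,2)X 1/3 not · (5,3)X 1/1 satisfied · (5,5)O 0/0 satisfied
For instance (2,2) has only 0/3 same-type neighbors, below 3/8.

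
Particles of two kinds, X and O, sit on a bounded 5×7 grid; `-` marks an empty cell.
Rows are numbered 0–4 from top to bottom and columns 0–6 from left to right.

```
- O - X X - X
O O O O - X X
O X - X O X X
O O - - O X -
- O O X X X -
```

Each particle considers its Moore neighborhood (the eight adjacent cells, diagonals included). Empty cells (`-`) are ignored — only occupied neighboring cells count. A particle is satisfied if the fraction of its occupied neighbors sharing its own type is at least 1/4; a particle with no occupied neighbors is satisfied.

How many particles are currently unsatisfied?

(0,1)O 3/3 ✓
(0,3)X 1/3 ✓
(0,4)X 2/3 ✓
(0,6)X 2/2 ✓
(1,0)O 3/4 ✓
(1,1)O 4/5 ✓
(1,2)O 3/6 ✓
(1,3)O 2/5 ✓
(1,5)X 5/6 ✓
(1,6)X 4/4 ✓
(2,0)O 4/5 ✓
(2,1)X 0/6 ✗
(2,3)X 0/4 ✗
(2,4)O 2/6 ✓
(2,5)X 4/6 ✓
(2,6)X 4/4 ✓
(3,0)O 3/4 ✓
(3,1)O 4/5 ✓
(3,4)O 1/7 ✗
(3,5)X 4/6 ✓
(4,1)O 3/3 ✓
(4,2)O 2/3 ✓
(4,3)X 1/3 ✓
(4,4)X 3/4 ✓
(4,5)X 2/3 ✓
Unsatisfied: (2,1), (2,3), (3,4) — 3 in total.

3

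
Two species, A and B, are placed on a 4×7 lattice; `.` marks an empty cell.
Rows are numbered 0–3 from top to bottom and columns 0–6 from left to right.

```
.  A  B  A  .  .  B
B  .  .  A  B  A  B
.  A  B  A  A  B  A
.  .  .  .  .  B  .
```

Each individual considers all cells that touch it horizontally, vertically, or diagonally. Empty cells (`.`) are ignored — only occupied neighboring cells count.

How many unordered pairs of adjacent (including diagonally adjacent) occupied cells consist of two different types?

Scan each occupied cell's neighbors to the right and below (and the two forward diagonals) so each pair is counted once.
From row 0: 6 unlike of 8 pairs (running 6/8).
From row 1: 9 unlike of 15 pairs (running 15/23).
From row 2: 6 unlike of 8 pairs (running 21/31).
Total adjacent occupied pairs: 31; unlike-type pairs: 21.

21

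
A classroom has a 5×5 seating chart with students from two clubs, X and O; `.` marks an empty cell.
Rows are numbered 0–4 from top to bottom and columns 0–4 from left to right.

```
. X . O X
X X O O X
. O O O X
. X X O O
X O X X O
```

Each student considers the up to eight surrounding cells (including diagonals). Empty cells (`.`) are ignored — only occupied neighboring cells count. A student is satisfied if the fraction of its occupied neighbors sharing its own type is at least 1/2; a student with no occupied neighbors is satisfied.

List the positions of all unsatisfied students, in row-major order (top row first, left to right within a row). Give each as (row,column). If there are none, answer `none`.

(0,4), (1,1), (1,4), (2,1), (2,4), (3,2), (4,1), (4,3)

(0,1)X 2/3 ok
(0,3)O 2/4 ok
(0,4)X 1/3 unhappy
(1,0)X 2/3 ok
(1,1)X 2/5 unhappy
(1,2)O 5/7 ok
(1,3)O 4/7 ok
(1,4)X 2/5 unhappy
(2,1)O 2/6 unhappy
(2,2)O 5/8 ok
(2,3)O 5/8 ok
(2,4)X 1/5 unhappy
(3,1)X 3/6 ok
(3,2)X 3/8 unhappy
(3,3)O 4/8 ok
(3,4)O 3/5 ok
(4,0)X 1/2 ok
(4,1)O 0/4 unhappy
(4,2)X 3/5 ok
(4,3)X 2/5 unhappy
(4,4)O 2/3 ok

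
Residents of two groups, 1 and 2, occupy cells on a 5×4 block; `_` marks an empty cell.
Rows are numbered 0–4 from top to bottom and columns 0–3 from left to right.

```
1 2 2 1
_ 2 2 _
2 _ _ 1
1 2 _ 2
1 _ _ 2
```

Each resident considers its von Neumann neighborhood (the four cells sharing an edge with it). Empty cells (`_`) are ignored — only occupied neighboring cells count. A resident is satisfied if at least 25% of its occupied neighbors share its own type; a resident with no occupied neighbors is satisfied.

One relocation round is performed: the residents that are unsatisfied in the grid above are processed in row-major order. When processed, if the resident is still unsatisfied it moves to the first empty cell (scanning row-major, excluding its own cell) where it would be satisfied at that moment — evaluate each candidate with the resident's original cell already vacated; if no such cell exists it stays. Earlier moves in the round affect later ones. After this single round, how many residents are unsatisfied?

Initially unsatisfied (in order): (0,0), (0,3), (2,0), (2,3), (3,1).
  (0,0) → (1,3).
  (0,3): now satisfied by earlier moves; stays.
  (2,0) → (0,0).
  (2,3): now satisfied by earlier moves; stays.
  (3,1) → (1,0).
Resulting grid:
2 2 2 1
2 2 2 1
_ _ _ 1
1 _ _ 2
1 _ _ 2
All satisfied now.

0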